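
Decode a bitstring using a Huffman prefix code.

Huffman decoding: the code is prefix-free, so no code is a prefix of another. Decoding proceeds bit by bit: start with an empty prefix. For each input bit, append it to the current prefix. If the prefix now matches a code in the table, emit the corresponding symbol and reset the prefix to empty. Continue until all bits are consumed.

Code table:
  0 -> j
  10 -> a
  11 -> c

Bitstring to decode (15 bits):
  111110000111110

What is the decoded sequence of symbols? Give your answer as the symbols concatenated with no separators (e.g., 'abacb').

Answer: ccajjjcca

Derivation:
Bit 0: prefix='1' (no match yet)
Bit 1: prefix='11' -> emit 'c', reset
Bit 2: prefix='1' (no match yet)
Bit 3: prefix='11' -> emit 'c', reset
Bit 4: prefix='1' (no match yet)
Bit 5: prefix='10' -> emit 'a', reset
Bit 6: prefix='0' -> emit 'j', reset
Bit 7: prefix='0' -> emit 'j', reset
Bit 8: prefix='0' -> emit 'j', reset
Bit 9: prefix='1' (no match yet)
Bit 10: prefix='11' -> emit 'c', reset
Bit 11: prefix='1' (no match yet)
Bit 12: prefix='11' -> emit 'c', reset
Bit 13: prefix='1' (no match yet)
Bit 14: prefix='10' -> emit 'a', reset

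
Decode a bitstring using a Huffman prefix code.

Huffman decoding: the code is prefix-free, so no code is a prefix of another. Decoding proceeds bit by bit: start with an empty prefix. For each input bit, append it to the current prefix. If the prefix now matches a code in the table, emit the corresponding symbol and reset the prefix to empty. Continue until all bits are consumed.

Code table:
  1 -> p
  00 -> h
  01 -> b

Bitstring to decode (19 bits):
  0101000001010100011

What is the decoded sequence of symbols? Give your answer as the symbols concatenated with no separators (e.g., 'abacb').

Bit 0: prefix='0' (no match yet)
Bit 1: prefix='01' -> emit 'b', reset
Bit 2: prefix='0' (no match yet)
Bit 3: prefix='01' -> emit 'b', reset
Bit 4: prefix='0' (no match yet)
Bit 5: prefix='00' -> emit 'h', reset
Bit 6: prefix='0' (no match yet)
Bit 7: prefix='00' -> emit 'h', reset
Bit 8: prefix='0' (no match yet)
Bit 9: prefix='01' -> emit 'b', reset
Bit 10: prefix='0' (no match yet)
Bit 11: prefix='01' -> emit 'b', reset
Bit 12: prefix='0' (no match yet)
Bit 13: prefix='01' -> emit 'b', reset
Bit 14: prefix='0' (no match yet)
Bit 15: prefix='00' -> emit 'h', reset
Bit 16: prefix='0' (no match yet)
Bit 17: prefix='01' -> emit 'b', reset
Bit 18: prefix='1' -> emit 'p', reset

Answer: bbhhbbbhbp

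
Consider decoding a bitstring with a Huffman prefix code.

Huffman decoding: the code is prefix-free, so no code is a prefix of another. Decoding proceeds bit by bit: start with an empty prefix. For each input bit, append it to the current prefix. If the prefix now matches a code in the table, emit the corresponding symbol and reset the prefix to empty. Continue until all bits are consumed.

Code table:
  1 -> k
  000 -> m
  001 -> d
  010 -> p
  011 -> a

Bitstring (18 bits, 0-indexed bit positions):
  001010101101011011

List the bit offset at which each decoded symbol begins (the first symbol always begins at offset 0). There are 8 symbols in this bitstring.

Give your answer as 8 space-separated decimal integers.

Bit 0: prefix='0' (no match yet)
Bit 1: prefix='00' (no match yet)
Bit 2: prefix='001' -> emit 'd', reset
Bit 3: prefix='0' (no match yet)
Bit 4: prefix='01' (no match yet)
Bit 5: prefix='010' -> emit 'p', reset
Bit 6: prefix='1' -> emit 'k', reset
Bit 7: prefix='0' (no match yet)
Bit 8: prefix='01' (no match yet)
Bit 9: prefix='011' -> emit 'a', reset
Bit 10: prefix='0' (no match yet)
Bit 11: prefix='01' (no match yet)
Bit 12: prefix='010' -> emit 'p', reset
Bit 13: prefix='1' -> emit 'k', reset
Bit 14: prefix='1' -> emit 'k', reset
Bit 15: prefix='0' (no match yet)
Bit 16: prefix='01' (no match yet)
Bit 17: prefix='011' -> emit 'a', reset

Answer: 0 3 6 7 10 13 14 15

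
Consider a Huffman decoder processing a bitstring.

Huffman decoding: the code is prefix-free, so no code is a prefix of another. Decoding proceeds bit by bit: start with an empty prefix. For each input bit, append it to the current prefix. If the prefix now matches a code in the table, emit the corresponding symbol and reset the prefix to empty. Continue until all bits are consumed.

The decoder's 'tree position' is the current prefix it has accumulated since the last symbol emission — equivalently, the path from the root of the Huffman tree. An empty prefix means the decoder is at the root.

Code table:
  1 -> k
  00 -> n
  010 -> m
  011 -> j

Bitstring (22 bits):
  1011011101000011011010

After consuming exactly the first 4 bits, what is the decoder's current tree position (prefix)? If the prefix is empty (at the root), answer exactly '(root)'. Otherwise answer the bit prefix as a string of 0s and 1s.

Answer: (root)

Derivation:
Bit 0: prefix='1' -> emit 'k', reset
Bit 1: prefix='0' (no match yet)
Bit 2: prefix='01' (no match yet)
Bit 3: prefix='011' -> emit 'j', reset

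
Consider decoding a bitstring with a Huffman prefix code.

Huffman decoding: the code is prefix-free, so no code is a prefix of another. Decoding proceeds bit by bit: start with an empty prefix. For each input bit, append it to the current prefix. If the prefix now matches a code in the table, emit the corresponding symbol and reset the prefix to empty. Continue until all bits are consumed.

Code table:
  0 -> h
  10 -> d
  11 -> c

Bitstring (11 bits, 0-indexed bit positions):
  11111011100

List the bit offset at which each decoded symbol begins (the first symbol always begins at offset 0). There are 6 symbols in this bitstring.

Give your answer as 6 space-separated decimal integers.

Answer: 0 2 4 6 8 10

Derivation:
Bit 0: prefix='1' (no match yet)
Bit 1: prefix='11' -> emit 'c', reset
Bit 2: prefix='1' (no match yet)
Bit 3: prefix='11' -> emit 'c', reset
Bit 4: prefix='1' (no match yet)
Bit 5: prefix='10' -> emit 'd', reset
Bit 6: prefix='1' (no match yet)
Bit 7: prefix='11' -> emit 'c', reset
Bit 8: prefix='1' (no match yet)
Bit 9: prefix='10' -> emit 'd', reset
Bit 10: prefix='0' -> emit 'h', reset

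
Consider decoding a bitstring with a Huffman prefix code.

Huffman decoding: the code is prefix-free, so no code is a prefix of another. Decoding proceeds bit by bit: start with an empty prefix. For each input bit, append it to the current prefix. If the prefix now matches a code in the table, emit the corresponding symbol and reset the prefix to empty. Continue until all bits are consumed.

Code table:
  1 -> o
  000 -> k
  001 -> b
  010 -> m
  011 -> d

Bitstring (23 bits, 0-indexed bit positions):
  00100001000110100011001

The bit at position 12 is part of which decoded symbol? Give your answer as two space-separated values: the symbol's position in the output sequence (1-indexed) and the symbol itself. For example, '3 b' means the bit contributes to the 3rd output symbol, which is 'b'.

Answer: 5 o

Derivation:
Bit 0: prefix='0' (no match yet)
Bit 1: prefix='00' (no match yet)
Bit 2: prefix='001' -> emit 'b', reset
Bit 3: prefix='0' (no match yet)
Bit 4: prefix='00' (no match yet)
Bit 5: prefix='000' -> emit 'k', reset
Bit 6: prefix='0' (no match yet)
Bit 7: prefix='01' (no match yet)
Bit 8: prefix='010' -> emit 'm', reset
Bit 9: prefix='0' (no match yet)
Bit 10: prefix='00' (no match yet)
Bit 11: prefix='001' -> emit 'b', reset
Bit 12: prefix='1' -> emit 'o', reset
Bit 13: prefix='0' (no match yet)
Bit 14: prefix='01' (no match yet)
Bit 15: prefix='010' -> emit 'm', reset
Bit 16: prefix='0' (no match yet)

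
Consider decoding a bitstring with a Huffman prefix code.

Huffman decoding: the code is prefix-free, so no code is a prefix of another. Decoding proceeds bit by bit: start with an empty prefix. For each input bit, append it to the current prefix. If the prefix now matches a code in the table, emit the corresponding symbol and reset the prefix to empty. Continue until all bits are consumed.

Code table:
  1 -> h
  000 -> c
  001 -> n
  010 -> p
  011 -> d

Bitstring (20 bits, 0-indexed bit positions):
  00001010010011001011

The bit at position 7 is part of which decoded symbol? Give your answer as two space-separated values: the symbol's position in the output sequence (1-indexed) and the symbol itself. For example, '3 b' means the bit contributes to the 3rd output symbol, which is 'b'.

Bit 0: prefix='0' (no match yet)
Bit 1: prefix='00' (no match yet)
Bit 2: prefix='000' -> emit 'c', reset
Bit 3: prefix='0' (no match yet)
Bit 4: prefix='01' (no match yet)
Bit 5: prefix='010' -> emit 'p', reset
Bit 6: prefix='1' -> emit 'h', reset
Bit 7: prefix='0' (no match yet)
Bit 8: prefix='00' (no match yet)
Bit 9: prefix='001' -> emit 'n', reset
Bit 10: prefix='0' (no match yet)
Bit 11: prefix='00' (no match yet)

Answer: 4 n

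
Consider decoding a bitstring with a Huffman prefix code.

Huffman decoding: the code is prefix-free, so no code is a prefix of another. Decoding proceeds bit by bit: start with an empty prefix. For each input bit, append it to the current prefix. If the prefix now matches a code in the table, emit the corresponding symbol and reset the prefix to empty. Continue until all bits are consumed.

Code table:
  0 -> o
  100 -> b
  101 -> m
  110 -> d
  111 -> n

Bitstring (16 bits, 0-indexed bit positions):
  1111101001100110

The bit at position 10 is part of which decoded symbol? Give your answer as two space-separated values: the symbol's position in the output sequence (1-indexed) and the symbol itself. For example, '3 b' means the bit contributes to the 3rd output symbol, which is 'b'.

Answer: 4 d

Derivation:
Bit 0: prefix='1' (no match yet)
Bit 1: prefix='11' (no match yet)
Bit 2: prefix='111' -> emit 'n', reset
Bit 3: prefix='1' (no match yet)
Bit 4: prefix='11' (no match yet)
Bit 5: prefix='110' -> emit 'd', reset
Bit 6: prefix='1' (no match yet)
Bit 7: prefix='10' (no match yet)
Bit 8: prefix='100' -> emit 'b', reset
Bit 9: prefix='1' (no match yet)
Bit 10: prefix='11' (no match yet)
Bit 11: prefix='110' -> emit 'd', reset
Bit 12: prefix='0' -> emit 'o', reset
Bit 13: prefix='1' (no match yet)
Bit 14: prefix='11' (no match yet)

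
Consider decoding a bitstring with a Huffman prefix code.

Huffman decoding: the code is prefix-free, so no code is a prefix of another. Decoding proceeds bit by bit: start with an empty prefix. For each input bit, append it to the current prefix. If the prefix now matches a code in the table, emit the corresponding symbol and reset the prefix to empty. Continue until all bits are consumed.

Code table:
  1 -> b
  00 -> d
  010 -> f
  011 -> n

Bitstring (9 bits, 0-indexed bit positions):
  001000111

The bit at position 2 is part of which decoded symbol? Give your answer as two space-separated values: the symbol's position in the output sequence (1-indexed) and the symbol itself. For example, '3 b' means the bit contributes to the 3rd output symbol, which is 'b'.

Answer: 2 b

Derivation:
Bit 0: prefix='0' (no match yet)
Bit 1: prefix='00' -> emit 'd', reset
Bit 2: prefix='1' -> emit 'b', reset
Bit 3: prefix='0' (no match yet)
Bit 4: prefix='00' -> emit 'd', reset
Bit 5: prefix='0' (no match yet)
Bit 6: prefix='01' (no match yet)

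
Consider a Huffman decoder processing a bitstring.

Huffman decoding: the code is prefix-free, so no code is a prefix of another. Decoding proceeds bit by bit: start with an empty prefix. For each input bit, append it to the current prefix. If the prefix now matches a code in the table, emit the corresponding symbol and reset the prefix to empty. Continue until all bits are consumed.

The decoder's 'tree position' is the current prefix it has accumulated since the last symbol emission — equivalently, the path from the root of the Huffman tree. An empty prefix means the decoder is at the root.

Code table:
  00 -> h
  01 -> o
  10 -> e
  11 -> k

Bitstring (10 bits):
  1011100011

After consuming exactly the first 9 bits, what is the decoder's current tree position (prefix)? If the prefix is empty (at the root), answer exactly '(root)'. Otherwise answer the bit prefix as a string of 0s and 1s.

Answer: 1

Derivation:
Bit 0: prefix='1' (no match yet)
Bit 1: prefix='10' -> emit 'e', reset
Bit 2: prefix='1' (no match yet)
Bit 3: prefix='11' -> emit 'k', reset
Bit 4: prefix='1' (no match yet)
Bit 5: prefix='10' -> emit 'e', reset
Bit 6: prefix='0' (no match yet)
Bit 7: prefix='00' -> emit 'h', reset
Bit 8: prefix='1' (no match yet)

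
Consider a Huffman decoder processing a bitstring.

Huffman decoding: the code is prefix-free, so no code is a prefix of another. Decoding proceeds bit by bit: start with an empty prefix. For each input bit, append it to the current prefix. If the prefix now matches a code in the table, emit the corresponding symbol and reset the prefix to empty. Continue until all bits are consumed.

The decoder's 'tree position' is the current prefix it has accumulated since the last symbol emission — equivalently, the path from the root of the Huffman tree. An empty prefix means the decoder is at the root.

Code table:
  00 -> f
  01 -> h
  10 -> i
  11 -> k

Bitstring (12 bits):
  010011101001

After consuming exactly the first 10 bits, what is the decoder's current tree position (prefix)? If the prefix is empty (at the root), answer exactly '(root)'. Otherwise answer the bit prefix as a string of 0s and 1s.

Answer: (root)

Derivation:
Bit 0: prefix='0' (no match yet)
Bit 1: prefix='01' -> emit 'h', reset
Bit 2: prefix='0' (no match yet)
Bit 3: prefix='00' -> emit 'f', reset
Bit 4: prefix='1' (no match yet)
Bit 5: prefix='11' -> emit 'k', reset
Bit 6: prefix='1' (no match yet)
Bit 7: prefix='10' -> emit 'i', reset
Bit 8: prefix='1' (no match yet)
Bit 9: prefix='10' -> emit 'i', reset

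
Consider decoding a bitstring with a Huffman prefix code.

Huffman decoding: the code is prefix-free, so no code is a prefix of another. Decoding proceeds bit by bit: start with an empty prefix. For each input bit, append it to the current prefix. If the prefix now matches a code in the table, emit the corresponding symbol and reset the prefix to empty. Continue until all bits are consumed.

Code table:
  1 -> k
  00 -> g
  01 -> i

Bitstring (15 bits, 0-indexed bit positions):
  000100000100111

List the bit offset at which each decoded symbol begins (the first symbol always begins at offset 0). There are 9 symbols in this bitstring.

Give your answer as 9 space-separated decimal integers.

Answer: 0 2 4 6 8 10 12 13 14

Derivation:
Bit 0: prefix='0' (no match yet)
Bit 1: prefix='00' -> emit 'g', reset
Bit 2: prefix='0' (no match yet)
Bit 3: prefix='01' -> emit 'i', reset
Bit 4: prefix='0' (no match yet)
Bit 5: prefix='00' -> emit 'g', reset
Bit 6: prefix='0' (no match yet)
Bit 7: prefix='00' -> emit 'g', reset
Bit 8: prefix='0' (no match yet)
Bit 9: prefix='01' -> emit 'i', reset
Bit 10: prefix='0' (no match yet)
Bit 11: prefix='00' -> emit 'g', reset
Bit 12: prefix='1' -> emit 'k', reset
Bit 13: prefix='1' -> emit 'k', reset
Bit 14: prefix='1' -> emit 'k', reset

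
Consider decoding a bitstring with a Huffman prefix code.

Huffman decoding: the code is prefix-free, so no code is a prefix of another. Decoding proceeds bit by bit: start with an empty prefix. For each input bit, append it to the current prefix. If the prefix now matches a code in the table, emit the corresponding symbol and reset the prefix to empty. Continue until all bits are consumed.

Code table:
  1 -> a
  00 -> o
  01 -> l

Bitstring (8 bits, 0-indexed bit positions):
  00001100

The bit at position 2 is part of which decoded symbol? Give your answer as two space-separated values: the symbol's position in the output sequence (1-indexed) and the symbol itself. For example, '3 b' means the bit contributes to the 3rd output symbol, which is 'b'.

Answer: 2 o

Derivation:
Bit 0: prefix='0' (no match yet)
Bit 1: prefix='00' -> emit 'o', reset
Bit 2: prefix='0' (no match yet)
Bit 3: prefix='00' -> emit 'o', reset
Bit 4: prefix='1' -> emit 'a', reset
Bit 5: prefix='1' -> emit 'a', reset
Bit 6: prefix='0' (no match yet)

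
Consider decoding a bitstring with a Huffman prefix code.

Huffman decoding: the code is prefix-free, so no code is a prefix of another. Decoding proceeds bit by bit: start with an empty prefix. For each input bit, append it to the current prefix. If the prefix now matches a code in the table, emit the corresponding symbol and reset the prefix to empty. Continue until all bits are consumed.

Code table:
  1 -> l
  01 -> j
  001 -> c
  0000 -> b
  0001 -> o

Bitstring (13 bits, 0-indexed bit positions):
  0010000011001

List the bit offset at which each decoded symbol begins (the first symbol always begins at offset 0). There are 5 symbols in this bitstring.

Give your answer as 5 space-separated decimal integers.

Bit 0: prefix='0' (no match yet)
Bit 1: prefix='00' (no match yet)
Bit 2: prefix='001' -> emit 'c', reset
Bit 3: prefix='0' (no match yet)
Bit 4: prefix='00' (no match yet)
Bit 5: prefix='000' (no match yet)
Bit 6: prefix='0000' -> emit 'b', reset
Bit 7: prefix='0' (no match yet)
Bit 8: prefix='01' -> emit 'j', reset
Bit 9: prefix='1' -> emit 'l', reset
Bit 10: prefix='0' (no match yet)
Bit 11: prefix='00' (no match yet)
Bit 12: prefix='001' -> emit 'c', reset

Answer: 0 3 7 9 10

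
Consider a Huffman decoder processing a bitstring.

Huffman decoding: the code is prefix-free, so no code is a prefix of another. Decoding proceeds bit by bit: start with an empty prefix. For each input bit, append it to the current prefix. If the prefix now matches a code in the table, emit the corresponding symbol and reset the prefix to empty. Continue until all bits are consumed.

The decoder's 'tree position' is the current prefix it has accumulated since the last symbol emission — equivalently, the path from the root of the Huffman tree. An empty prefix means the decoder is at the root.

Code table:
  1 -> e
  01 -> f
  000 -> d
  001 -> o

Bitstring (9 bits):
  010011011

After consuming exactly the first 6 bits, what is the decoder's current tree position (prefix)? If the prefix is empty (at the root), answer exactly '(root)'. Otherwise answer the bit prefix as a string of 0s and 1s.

Bit 0: prefix='0' (no match yet)
Bit 1: prefix='01' -> emit 'f', reset
Bit 2: prefix='0' (no match yet)
Bit 3: prefix='00' (no match yet)
Bit 4: prefix='001' -> emit 'o', reset
Bit 5: prefix='1' -> emit 'e', reset

Answer: (root)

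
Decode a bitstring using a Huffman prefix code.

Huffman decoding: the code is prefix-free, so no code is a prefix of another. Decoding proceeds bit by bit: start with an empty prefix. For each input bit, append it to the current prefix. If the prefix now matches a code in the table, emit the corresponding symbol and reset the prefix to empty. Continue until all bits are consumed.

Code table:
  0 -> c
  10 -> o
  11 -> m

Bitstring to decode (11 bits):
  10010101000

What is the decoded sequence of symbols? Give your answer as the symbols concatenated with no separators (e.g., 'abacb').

Answer: ocooocc

Derivation:
Bit 0: prefix='1' (no match yet)
Bit 1: prefix='10' -> emit 'o', reset
Bit 2: prefix='0' -> emit 'c', reset
Bit 3: prefix='1' (no match yet)
Bit 4: prefix='10' -> emit 'o', reset
Bit 5: prefix='1' (no match yet)
Bit 6: prefix='10' -> emit 'o', reset
Bit 7: prefix='1' (no match yet)
Bit 8: prefix='10' -> emit 'o', reset
Bit 9: prefix='0' -> emit 'c', reset
Bit 10: prefix='0' -> emit 'c', reset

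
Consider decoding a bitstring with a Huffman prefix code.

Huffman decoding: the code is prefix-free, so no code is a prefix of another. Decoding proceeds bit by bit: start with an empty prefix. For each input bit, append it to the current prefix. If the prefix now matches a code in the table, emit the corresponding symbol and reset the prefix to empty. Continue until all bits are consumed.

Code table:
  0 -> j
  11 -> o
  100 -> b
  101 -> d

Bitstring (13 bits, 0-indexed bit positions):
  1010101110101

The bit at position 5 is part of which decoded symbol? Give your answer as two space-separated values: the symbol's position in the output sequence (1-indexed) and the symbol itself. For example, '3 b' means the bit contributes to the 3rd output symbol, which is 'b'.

Answer: 3 d

Derivation:
Bit 0: prefix='1' (no match yet)
Bit 1: prefix='10' (no match yet)
Bit 2: prefix='101' -> emit 'd', reset
Bit 3: prefix='0' -> emit 'j', reset
Bit 4: prefix='1' (no match yet)
Bit 5: prefix='10' (no match yet)
Bit 6: prefix='101' -> emit 'd', reset
Bit 7: prefix='1' (no match yet)
Bit 8: prefix='11' -> emit 'o', reset
Bit 9: prefix='0' -> emit 'j', reset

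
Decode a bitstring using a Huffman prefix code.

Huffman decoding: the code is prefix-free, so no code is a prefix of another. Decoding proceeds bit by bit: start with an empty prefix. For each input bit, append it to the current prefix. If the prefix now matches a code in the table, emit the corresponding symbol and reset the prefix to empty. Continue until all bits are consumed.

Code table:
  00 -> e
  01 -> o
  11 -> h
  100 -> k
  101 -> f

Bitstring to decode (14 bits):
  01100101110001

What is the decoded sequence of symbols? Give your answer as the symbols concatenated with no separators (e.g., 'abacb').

Answer: okfheo

Derivation:
Bit 0: prefix='0' (no match yet)
Bit 1: prefix='01' -> emit 'o', reset
Bit 2: prefix='1' (no match yet)
Bit 3: prefix='10' (no match yet)
Bit 4: prefix='100' -> emit 'k', reset
Bit 5: prefix='1' (no match yet)
Bit 6: prefix='10' (no match yet)
Bit 7: prefix='101' -> emit 'f', reset
Bit 8: prefix='1' (no match yet)
Bit 9: prefix='11' -> emit 'h', reset
Bit 10: prefix='0' (no match yet)
Bit 11: prefix='00' -> emit 'e', reset
Bit 12: prefix='0' (no match yet)
Bit 13: prefix='01' -> emit 'o', reset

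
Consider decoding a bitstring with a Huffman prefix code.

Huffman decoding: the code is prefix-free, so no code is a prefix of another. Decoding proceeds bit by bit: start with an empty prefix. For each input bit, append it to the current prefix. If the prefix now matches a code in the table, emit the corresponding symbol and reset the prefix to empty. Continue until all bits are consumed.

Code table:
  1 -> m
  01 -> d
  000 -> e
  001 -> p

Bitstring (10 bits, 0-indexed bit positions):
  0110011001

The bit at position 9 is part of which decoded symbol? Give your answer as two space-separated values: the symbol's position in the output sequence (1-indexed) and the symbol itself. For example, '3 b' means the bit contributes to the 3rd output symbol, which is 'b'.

Answer: 5 p

Derivation:
Bit 0: prefix='0' (no match yet)
Bit 1: prefix='01' -> emit 'd', reset
Bit 2: prefix='1' -> emit 'm', reset
Bit 3: prefix='0' (no match yet)
Bit 4: prefix='00' (no match yet)
Bit 5: prefix='001' -> emit 'p', reset
Bit 6: prefix='1' -> emit 'm', reset
Bit 7: prefix='0' (no match yet)
Bit 8: prefix='00' (no match yet)
Bit 9: prefix='001' -> emit 'p', reset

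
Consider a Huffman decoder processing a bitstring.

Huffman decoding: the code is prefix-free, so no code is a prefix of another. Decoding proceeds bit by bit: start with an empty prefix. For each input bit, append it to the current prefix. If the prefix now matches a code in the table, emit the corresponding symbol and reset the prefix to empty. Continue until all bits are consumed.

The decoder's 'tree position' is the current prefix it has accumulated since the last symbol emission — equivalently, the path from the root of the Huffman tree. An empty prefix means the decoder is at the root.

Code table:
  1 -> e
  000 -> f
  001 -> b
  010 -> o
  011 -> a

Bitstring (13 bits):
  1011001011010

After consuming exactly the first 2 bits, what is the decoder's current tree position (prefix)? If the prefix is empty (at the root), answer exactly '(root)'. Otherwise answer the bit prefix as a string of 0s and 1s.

Answer: 0

Derivation:
Bit 0: prefix='1' -> emit 'e', reset
Bit 1: prefix='0' (no match yet)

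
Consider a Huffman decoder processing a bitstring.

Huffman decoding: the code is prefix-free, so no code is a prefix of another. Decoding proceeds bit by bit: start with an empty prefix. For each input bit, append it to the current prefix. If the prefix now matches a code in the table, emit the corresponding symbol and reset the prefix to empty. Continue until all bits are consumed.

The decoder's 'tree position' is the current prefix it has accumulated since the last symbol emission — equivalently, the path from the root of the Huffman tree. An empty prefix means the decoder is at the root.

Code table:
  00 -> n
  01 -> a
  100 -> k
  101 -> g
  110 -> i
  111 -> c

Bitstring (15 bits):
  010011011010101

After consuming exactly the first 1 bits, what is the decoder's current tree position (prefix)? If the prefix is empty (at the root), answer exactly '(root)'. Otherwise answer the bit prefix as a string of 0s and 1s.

Bit 0: prefix='0' (no match yet)

Answer: 0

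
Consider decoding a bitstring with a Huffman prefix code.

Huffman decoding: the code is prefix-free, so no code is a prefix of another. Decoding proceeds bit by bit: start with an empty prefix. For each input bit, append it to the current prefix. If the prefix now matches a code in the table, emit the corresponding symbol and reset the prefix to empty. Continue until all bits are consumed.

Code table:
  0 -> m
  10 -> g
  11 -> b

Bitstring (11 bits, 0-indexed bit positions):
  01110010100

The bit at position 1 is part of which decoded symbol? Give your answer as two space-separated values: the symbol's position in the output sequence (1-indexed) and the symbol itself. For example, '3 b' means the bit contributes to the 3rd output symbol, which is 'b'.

Answer: 2 b

Derivation:
Bit 0: prefix='0' -> emit 'm', reset
Bit 1: prefix='1' (no match yet)
Bit 2: prefix='11' -> emit 'b', reset
Bit 3: prefix='1' (no match yet)
Bit 4: prefix='10' -> emit 'g', reset
Bit 5: prefix='0' -> emit 'm', reset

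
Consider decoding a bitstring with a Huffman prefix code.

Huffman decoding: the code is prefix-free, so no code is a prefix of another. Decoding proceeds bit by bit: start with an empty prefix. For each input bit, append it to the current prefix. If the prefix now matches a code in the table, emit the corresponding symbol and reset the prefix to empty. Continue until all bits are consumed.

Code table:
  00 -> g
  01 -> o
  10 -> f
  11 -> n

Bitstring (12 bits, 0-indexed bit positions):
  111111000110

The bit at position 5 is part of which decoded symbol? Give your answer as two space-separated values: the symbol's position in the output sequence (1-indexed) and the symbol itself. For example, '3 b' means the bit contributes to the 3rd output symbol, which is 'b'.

Bit 0: prefix='1' (no match yet)
Bit 1: prefix='11' -> emit 'n', reset
Bit 2: prefix='1' (no match yet)
Bit 3: prefix='11' -> emit 'n', reset
Bit 4: prefix='1' (no match yet)
Bit 5: prefix='11' -> emit 'n', reset
Bit 6: prefix='0' (no match yet)
Bit 7: prefix='00' -> emit 'g', reset
Bit 8: prefix='0' (no match yet)
Bit 9: prefix='01' -> emit 'o', reset

Answer: 3 n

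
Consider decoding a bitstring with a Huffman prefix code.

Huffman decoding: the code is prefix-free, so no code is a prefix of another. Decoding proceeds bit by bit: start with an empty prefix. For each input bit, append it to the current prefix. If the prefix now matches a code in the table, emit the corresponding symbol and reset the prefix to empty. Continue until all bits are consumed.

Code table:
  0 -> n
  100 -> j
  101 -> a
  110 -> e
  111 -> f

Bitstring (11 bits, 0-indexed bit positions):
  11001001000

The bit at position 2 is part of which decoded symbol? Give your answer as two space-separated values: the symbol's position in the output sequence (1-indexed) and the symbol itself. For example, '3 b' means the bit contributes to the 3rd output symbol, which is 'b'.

Answer: 1 e

Derivation:
Bit 0: prefix='1' (no match yet)
Bit 1: prefix='11' (no match yet)
Bit 2: prefix='110' -> emit 'e', reset
Bit 3: prefix='0' -> emit 'n', reset
Bit 4: prefix='1' (no match yet)
Bit 5: prefix='10' (no match yet)
Bit 6: prefix='100' -> emit 'j', reset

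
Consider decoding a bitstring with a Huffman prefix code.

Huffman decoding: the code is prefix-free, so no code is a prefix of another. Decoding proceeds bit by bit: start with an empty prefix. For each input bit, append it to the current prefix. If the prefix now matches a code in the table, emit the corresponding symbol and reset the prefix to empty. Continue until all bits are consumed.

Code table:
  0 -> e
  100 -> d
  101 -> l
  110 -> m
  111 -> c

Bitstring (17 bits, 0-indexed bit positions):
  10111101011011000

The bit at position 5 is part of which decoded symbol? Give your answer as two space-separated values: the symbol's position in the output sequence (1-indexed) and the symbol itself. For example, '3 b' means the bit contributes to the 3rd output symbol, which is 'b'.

Answer: 2 c

Derivation:
Bit 0: prefix='1' (no match yet)
Bit 1: prefix='10' (no match yet)
Bit 2: prefix='101' -> emit 'l', reset
Bit 3: prefix='1' (no match yet)
Bit 4: prefix='11' (no match yet)
Bit 5: prefix='111' -> emit 'c', reset
Bit 6: prefix='0' -> emit 'e', reset
Bit 7: prefix='1' (no match yet)
Bit 8: prefix='10' (no match yet)
Bit 9: prefix='101' -> emit 'l', reset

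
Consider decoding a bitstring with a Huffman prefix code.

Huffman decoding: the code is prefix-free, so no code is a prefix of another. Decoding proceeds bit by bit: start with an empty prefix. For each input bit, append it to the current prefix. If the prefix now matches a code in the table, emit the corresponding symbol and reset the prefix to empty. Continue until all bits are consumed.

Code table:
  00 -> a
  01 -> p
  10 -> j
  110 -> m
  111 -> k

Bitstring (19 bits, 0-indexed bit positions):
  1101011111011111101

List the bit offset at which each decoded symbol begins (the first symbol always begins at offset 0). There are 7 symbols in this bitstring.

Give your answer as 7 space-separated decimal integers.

Answer: 0 3 5 8 11 14 17

Derivation:
Bit 0: prefix='1' (no match yet)
Bit 1: prefix='11' (no match yet)
Bit 2: prefix='110' -> emit 'm', reset
Bit 3: prefix='1' (no match yet)
Bit 4: prefix='10' -> emit 'j', reset
Bit 5: prefix='1' (no match yet)
Bit 6: prefix='11' (no match yet)
Bit 7: prefix='111' -> emit 'k', reset
Bit 8: prefix='1' (no match yet)
Bit 9: prefix='11' (no match yet)
Bit 10: prefix='110' -> emit 'm', reset
Bit 11: prefix='1' (no match yet)
Bit 12: prefix='11' (no match yet)
Bit 13: prefix='111' -> emit 'k', reset
Bit 14: prefix='1' (no match yet)
Bit 15: prefix='11' (no match yet)
Bit 16: prefix='111' -> emit 'k', reset
Bit 17: prefix='0' (no match yet)
Bit 18: prefix='01' -> emit 'p', reset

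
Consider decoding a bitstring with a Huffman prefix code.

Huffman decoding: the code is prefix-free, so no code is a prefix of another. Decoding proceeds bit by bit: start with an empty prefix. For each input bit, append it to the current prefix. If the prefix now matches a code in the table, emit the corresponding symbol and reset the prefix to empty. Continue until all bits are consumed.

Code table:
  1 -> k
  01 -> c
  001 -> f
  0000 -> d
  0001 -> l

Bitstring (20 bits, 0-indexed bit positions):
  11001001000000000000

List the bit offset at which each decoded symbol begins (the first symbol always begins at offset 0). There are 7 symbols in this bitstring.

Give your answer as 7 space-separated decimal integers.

Bit 0: prefix='1' -> emit 'k', reset
Bit 1: prefix='1' -> emit 'k', reset
Bit 2: prefix='0' (no match yet)
Bit 3: prefix='00' (no match yet)
Bit 4: prefix='001' -> emit 'f', reset
Bit 5: prefix='0' (no match yet)
Bit 6: prefix='00' (no match yet)
Bit 7: prefix='001' -> emit 'f', reset
Bit 8: prefix='0' (no match yet)
Bit 9: prefix='00' (no match yet)
Bit 10: prefix='000' (no match yet)
Bit 11: prefix='0000' -> emit 'd', reset
Bit 12: prefix='0' (no match yet)
Bit 13: prefix='00' (no match yet)
Bit 14: prefix='000' (no match yet)
Bit 15: prefix='0000' -> emit 'd', reset
Bit 16: prefix='0' (no match yet)
Bit 17: prefix='00' (no match yet)
Bit 18: prefix='000' (no match yet)
Bit 19: prefix='0000' -> emit 'd', reset

Answer: 0 1 2 5 8 12 16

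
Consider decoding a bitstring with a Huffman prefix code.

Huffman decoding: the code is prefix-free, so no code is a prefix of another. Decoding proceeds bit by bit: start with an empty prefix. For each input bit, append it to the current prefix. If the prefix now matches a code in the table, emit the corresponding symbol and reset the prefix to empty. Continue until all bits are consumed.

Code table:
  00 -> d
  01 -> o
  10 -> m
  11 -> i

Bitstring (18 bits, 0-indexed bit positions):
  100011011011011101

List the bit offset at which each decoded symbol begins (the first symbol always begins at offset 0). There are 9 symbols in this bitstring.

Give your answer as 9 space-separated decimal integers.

Bit 0: prefix='1' (no match yet)
Bit 1: prefix='10' -> emit 'm', reset
Bit 2: prefix='0' (no match yet)
Bit 3: prefix='00' -> emit 'd', reset
Bit 4: prefix='1' (no match yet)
Bit 5: prefix='11' -> emit 'i', reset
Bit 6: prefix='0' (no match yet)
Bit 7: prefix='01' -> emit 'o', reset
Bit 8: prefix='1' (no match yet)
Bit 9: prefix='10' -> emit 'm', reset
Bit 10: prefix='1' (no match yet)
Bit 11: prefix='11' -> emit 'i', reset
Bit 12: prefix='0' (no match yet)
Bit 13: prefix='01' -> emit 'o', reset
Bit 14: prefix='1' (no match yet)
Bit 15: prefix='11' -> emit 'i', reset
Bit 16: prefix='0' (no match yet)
Bit 17: prefix='01' -> emit 'o', reset

Answer: 0 2 4 6 8 10 12 14 16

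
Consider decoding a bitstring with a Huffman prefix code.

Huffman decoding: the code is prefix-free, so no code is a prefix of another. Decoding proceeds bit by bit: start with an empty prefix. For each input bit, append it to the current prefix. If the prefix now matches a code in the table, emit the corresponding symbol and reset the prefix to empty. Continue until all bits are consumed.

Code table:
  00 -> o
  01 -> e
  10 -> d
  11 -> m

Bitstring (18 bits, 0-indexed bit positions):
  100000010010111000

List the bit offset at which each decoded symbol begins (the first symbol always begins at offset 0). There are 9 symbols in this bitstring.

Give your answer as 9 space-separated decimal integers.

Answer: 0 2 4 6 8 10 12 14 16

Derivation:
Bit 0: prefix='1' (no match yet)
Bit 1: prefix='10' -> emit 'd', reset
Bit 2: prefix='0' (no match yet)
Bit 3: prefix='00' -> emit 'o', reset
Bit 4: prefix='0' (no match yet)
Bit 5: prefix='00' -> emit 'o', reset
Bit 6: prefix='0' (no match yet)
Bit 7: prefix='01' -> emit 'e', reset
Bit 8: prefix='0' (no match yet)
Bit 9: prefix='00' -> emit 'o', reset
Bit 10: prefix='1' (no match yet)
Bit 11: prefix='10' -> emit 'd', reset
Bit 12: prefix='1' (no match yet)
Bit 13: prefix='11' -> emit 'm', reset
Bit 14: prefix='1' (no match yet)
Bit 15: prefix='10' -> emit 'd', reset
Bit 16: prefix='0' (no match yet)
Bit 17: prefix='00' -> emit 'o', reset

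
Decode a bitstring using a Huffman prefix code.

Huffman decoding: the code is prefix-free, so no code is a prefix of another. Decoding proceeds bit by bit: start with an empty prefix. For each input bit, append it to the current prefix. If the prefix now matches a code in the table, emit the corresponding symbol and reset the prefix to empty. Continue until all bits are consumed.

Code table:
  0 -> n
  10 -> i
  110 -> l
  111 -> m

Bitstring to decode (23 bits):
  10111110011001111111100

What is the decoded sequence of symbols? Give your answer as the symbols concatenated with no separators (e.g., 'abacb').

Answer: imlnlnmmln

Derivation:
Bit 0: prefix='1' (no match yet)
Bit 1: prefix='10' -> emit 'i', reset
Bit 2: prefix='1' (no match yet)
Bit 3: prefix='11' (no match yet)
Bit 4: prefix='111' -> emit 'm', reset
Bit 5: prefix='1' (no match yet)
Bit 6: prefix='11' (no match yet)
Bit 7: prefix='110' -> emit 'l', reset
Bit 8: prefix='0' -> emit 'n', reset
Bit 9: prefix='1' (no match yet)
Bit 10: prefix='11' (no match yet)
Bit 11: prefix='110' -> emit 'l', reset
Bit 12: prefix='0' -> emit 'n', reset
Bit 13: prefix='1' (no match yet)
Bit 14: prefix='11' (no match yet)
Bit 15: prefix='111' -> emit 'm', reset
Bit 16: prefix='1' (no match yet)
Bit 17: prefix='11' (no match yet)
Bit 18: prefix='111' -> emit 'm', reset
Bit 19: prefix='1' (no match yet)
Bit 20: prefix='11' (no match yet)
Bit 21: prefix='110' -> emit 'l', reset
Bit 22: prefix='0' -> emit 'n', reset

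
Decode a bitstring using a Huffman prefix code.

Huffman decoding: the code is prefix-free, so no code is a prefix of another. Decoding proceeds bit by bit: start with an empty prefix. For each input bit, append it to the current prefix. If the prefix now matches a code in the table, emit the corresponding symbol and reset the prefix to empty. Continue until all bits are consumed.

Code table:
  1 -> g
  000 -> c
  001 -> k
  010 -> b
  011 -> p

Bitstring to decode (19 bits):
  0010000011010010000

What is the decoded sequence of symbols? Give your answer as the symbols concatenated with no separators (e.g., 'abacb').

Answer: kckgbbc

Derivation:
Bit 0: prefix='0' (no match yet)
Bit 1: prefix='00' (no match yet)
Bit 2: prefix='001' -> emit 'k', reset
Bit 3: prefix='0' (no match yet)
Bit 4: prefix='00' (no match yet)
Bit 5: prefix='000' -> emit 'c', reset
Bit 6: prefix='0' (no match yet)
Bit 7: prefix='00' (no match yet)
Bit 8: prefix='001' -> emit 'k', reset
Bit 9: prefix='1' -> emit 'g', reset
Bit 10: prefix='0' (no match yet)
Bit 11: prefix='01' (no match yet)
Bit 12: prefix='010' -> emit 'b', reset
Bit 13: prefix='0' (no match yet)
Bit 14: prefix='01' (no match yet)
Bit 15: prefix='010' -> emit 'b', reset
Bit 16: prefix='0' (no match yet)
Bit 17: prefix='00' (no match yet)
Bit 18: prefix='000' -> emit 'c', reset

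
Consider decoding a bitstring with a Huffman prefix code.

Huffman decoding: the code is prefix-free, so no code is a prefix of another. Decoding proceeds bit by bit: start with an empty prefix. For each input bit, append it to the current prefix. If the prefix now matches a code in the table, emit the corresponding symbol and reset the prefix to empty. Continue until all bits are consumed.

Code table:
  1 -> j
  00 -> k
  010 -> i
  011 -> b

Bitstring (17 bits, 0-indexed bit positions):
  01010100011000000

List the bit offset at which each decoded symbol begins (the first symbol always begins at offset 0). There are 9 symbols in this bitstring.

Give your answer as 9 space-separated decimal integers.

Bit 0: prefix='0' (no match yet)
Bit 1: prefix='01' (no match yet)
Bit 2: prefix='010' -> emit 'i', reset
Bit 3: prefix='1' -> emit 'j', reset
Bit 4: prefix='0' (no match yet)
Bit 5: prefix='01' (no match yet)
Bit 6: prefix='010' -> emit 'i', reset
Bit 7: prefix='0' (no match yet)
Bit 8: prefix='00' -> emit 'k', reset
Bit 9: prefix='1' -> emit 'j', reset
Bit 10: prefix='1' -> emit 'j', reset
Bit 11: prefix='0' (no match yet)
Bit 12: prefix='00' -> emit 'k', reset
Bit 13: prefix='0' (no match yet)
Bit 14: prefix='00' -> emit 'k', reset
Bit 15: prefix='0' (no match yet)
Bit 16: prefix='00' -> emit 'k', reset

Answer: 0 3 4 7 9 10 11 13 15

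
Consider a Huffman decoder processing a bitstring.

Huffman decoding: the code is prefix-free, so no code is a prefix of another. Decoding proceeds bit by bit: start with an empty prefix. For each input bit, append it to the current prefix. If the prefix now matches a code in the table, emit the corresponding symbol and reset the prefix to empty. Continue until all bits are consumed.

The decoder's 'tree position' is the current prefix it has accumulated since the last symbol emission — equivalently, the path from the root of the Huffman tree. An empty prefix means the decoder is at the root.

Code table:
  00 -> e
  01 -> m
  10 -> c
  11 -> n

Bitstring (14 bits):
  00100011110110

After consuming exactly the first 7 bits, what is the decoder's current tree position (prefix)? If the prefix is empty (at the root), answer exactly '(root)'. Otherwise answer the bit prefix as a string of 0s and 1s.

Bit 0: prefix='0' (no match yet)
Bit 1: prefix='00' -> emit 'e', reset
Bit 2: prefix='1' (no match yet)
Bit 3: prefix='10' -> emit 'c', reset
Bit 4: prefix='0' (no match yet)
Bit 5: prefix='00' -> emit 'e', reset
Bit 6: prefix='1' (no match yet)

Answer: 1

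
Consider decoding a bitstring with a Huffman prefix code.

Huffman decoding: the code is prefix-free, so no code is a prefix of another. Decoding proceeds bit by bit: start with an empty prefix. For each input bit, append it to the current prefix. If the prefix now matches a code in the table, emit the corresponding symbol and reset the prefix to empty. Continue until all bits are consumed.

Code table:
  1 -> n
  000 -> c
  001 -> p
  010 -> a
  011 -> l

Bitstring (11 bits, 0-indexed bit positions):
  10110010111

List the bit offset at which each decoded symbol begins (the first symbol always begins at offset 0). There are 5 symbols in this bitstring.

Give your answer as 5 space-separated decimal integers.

Answer: 0 1 4 7 10

Derivation:
Bit 0: prefix='1' -> emit 'n', reset
Bit 1: prefix='0' (no match yet)
Bit 2: prefix='01' (no match yet)
Bit 3: prefix='011' -> emit 'l', reset
Bit 4: prefix='0' (no match yet)
Bit 5: prefix='00' (no match yet)
Bit 6: prefix='001' -> emit 'p', reset
Bit 7: prefix='0' (no match yet)
Bit 8: prefix='01' (no match yet)
Bit 9: prefix='011' -> emit 'l', reset
Bit 10: prefix='1' -> emit 'n', reset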